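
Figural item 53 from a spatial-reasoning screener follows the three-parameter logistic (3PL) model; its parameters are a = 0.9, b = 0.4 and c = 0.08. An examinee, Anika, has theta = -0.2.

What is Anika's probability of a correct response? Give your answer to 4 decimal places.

P(theta) = c + (1 − c) · 1 / (1 + exp(−a(theta − b)))
Exponent: 0.9 × (-0.2 − 0.4) = -0.5400
1/(1 + e^{0.5400}) = 0.3682
P = 0.08 + 0.92 × 0.3682 = 0.4187

0.4187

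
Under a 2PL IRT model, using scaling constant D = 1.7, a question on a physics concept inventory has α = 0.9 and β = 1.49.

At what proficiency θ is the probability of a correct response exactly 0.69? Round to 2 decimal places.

2.01

P(θ) = 1 / (1 + exp(−D·α(θ − β)))
logit = ln(0.6900/0.3100) = 0.8001
θ = β + logit/(1.7·α) = 1.49 + 0.8001/1.5300 = 2.0130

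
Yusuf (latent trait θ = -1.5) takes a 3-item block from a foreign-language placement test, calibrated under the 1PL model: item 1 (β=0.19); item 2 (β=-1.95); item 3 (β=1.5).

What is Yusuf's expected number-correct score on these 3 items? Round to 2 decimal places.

P(θ) = 1 / (1 + exp(−(θ − β)))
P_1 = 1/(1+e^{1.6900}) = 0.1558
P_2 = 1/(1+e^{-0.4500}) = 0.6106
P_3 = 1/(1+e^{3.0000}) = 0.0474
E[score] = 0.1558 + 0.6106 + 0.0474 = 0.8138

0.81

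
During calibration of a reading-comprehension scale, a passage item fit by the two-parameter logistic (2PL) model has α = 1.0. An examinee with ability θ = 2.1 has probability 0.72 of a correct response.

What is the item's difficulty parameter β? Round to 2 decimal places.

P(θ) = 1 / (1 + exp(−α(θ − β)))
logit(0.72) = ln(0.72/0.28) = 0.9445
β = θ − logit/(α) = 2.1 − 0.9445/1.0000 = 1.1555

1.16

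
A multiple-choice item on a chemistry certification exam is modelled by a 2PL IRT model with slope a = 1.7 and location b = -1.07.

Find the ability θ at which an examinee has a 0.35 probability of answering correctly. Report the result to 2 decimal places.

-1.43

P(θ) = 1 / (1 + exp(−a(θ − b)))
logit = ln(0.3500/0.6500) = -0.6190
θ = b + logit/(a) = -1.07 + (-0.6190)/1.7000 = -1.4341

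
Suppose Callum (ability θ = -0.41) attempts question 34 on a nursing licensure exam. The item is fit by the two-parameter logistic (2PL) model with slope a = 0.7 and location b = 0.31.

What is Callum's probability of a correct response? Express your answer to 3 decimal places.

P(θ) = 1 / (1 + exp(−a(θ − b)))
Exponent: 0.7 × (-0.41 − 0.31) = -0.5040
1/(1 + e^{0.5040}) = 0.3766

0.377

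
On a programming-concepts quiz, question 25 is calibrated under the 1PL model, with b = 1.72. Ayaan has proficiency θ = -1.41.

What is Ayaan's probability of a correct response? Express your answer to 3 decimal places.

0.042

P(θ) = 1 / (1 + exp(−(θ − b)))
Exponent: (-1.41 − 1.72) = -3.1300
1/(1 + e^{3.1300}) = 0.0419
P = 0.0419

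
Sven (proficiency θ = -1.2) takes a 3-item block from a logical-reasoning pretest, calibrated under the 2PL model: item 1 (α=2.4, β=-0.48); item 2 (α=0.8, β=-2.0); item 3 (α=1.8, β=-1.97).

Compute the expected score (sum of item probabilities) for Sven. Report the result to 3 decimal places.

P(θ) = 1 / (1 + exp(−α(θ − β)))
P_1 = 1/(1+e^{1.7280}) = 0.1508
P_2 = 1/(1+e^{-0.6400}) = 0.6548
P_3 = 1/(1+e^{-1.3860}) = 0.8000
E[score] = 0.1508 + 0.6548 + 0.8000 = 1.6055

1.606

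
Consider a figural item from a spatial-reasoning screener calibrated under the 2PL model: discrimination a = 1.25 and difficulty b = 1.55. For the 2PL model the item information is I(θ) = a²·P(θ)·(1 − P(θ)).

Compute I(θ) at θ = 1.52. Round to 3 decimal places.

P = 1/(1+e^{0.0375}) = 0.4906
P(1−P) = 0.4906 × 0.5094 = 0.2499
I = a² × P(1−P) = 1.25² × 0.2499 = 0.39049

0.390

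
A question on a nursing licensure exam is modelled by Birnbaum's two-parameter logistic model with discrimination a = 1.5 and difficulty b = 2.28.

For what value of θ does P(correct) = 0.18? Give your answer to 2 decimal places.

1.27

P(θ) = 1 / (1 + exp(−a(θ − b)))
logit = ln(0.1800/0.8200) = -1.5163
θ = b + logit/(a) = 2.28 + (-1.5163)/1.5000 = 1.2691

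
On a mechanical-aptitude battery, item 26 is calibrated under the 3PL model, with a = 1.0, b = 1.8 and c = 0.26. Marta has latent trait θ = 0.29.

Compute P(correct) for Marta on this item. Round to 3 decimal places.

0.394

P(θ) = c + (1 − c) · 1 / (1 + exp(−a(θ − b)))
Exponent: 1.0 × (0.29 − 1.8) = -1.5100
1/(1 + e^{1.5100}) = 0.1809
P = 0.26 + 0.74 × 0.1809 = 0.3939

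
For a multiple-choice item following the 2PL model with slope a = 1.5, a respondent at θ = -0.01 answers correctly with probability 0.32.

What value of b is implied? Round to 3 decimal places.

P(θ) = 1 / (1 + exp(−a(θ − b)))
logit(0.32) = ln(0.32/0.68) = -0.7538
b = θ − logit/(a) = -0.01 − (-0.7538)/1.5000 = 0.4925

0.493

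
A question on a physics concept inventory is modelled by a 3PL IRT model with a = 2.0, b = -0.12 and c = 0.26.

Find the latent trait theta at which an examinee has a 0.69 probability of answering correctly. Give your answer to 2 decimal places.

P(theta) = c + (1 − c) · 1 / (1 + exp(−a(theta − b)))
Remove guessing floor: (0.69 − 0.26)/(1 − 0.26) = 0.5811
logit = ln(0.5811/0.4189) = 0.3272
theta = b + logit/(a) = -0.12 + 0.3272/2.0000 = 0.0436

0.04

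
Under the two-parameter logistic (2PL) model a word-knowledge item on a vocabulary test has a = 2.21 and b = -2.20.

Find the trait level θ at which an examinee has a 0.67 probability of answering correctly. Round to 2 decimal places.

-1.88

P(θ) = 1 / (1 + exp(−a(θ − b)))
logit = ln(0.6700/0.3300) = 0.7082
θ = b + logit/(a) = -2.20 + 0.7082/2.2100 = -1.8796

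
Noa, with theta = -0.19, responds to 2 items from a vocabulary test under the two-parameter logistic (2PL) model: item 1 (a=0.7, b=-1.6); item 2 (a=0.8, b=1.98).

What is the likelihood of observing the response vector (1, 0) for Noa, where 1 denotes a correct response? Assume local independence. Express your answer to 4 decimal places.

0.6194

P(theta) = 1 / (1 + exp(−a(theta − b)))
P_1 = 1/(1+e^{-0.9870}) = 0.7285
P_2 = 1/(1+e^{1.7360}) = 0.1498
L = P_1 × (1−P_2) = 0.7285 × 0.8502 = 0.61935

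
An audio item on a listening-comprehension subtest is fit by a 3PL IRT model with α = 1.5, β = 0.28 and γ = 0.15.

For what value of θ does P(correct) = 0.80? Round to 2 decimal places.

P(θ) = γ + (1 − γ) · 1 / (1 + exp(−α(θ − β)))
Remove guessing floor: (0.80 − 0.15)/(1 − 0.15) = 0.7647
logit = ln(0.7647/0.2353) = 1.1787
θ = β + logit/(α) = 0.28 + 1.1787/1.5000 = 1.0658

1.07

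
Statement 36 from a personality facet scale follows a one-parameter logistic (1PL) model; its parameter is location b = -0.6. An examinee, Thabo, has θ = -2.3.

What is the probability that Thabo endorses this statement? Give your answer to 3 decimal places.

P(θ) = 1 / (1 + exp(−(θ − b)))
Exponent: (-2.3 − (-0.6)) = -1.7000
1/(1 + e^{1.7000}) = 0.1545
P = 0.1545

0.154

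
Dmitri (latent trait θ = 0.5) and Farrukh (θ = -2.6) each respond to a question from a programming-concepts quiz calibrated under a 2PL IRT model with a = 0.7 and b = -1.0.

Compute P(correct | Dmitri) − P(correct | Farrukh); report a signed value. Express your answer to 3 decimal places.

0.495

P(θ) = 1 / (1 + exp(−a(θ − b)))
P(Dmitri) = 0.7408  [exponent 1.0500]
P(Farrukh) = 0.2460  [exponent -1.1200]
Difference = 0.7408 − 0.2460 = 0.4948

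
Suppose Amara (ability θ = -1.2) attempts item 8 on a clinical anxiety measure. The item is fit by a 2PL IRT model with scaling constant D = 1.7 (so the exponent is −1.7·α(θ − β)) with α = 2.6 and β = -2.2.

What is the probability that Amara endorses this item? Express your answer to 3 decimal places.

0.988

P(θ) = 1 / (1 + exp(−D·α(θ − β)))
Exponent: 1.7 × 2.6 × (-1.2 − (-2.2)) = 4.4200
1/(1 + e^{-4.4200}) = 0.9881
P = 0.9881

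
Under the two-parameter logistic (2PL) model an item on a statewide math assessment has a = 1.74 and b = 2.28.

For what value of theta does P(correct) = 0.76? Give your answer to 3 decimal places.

2.942

P(theta) = 1 / (1 + exp(−a(theta − b)))
logit = ln(0.7600/0.2400) = 1.1527
theta = b + logit/(a) = 2.28 + 1.1527/1.7400 = 2.9425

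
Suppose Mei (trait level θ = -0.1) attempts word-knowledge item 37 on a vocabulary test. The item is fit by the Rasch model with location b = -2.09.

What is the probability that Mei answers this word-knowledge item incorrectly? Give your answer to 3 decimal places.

P(θ) = 1 / (1 + exp(−(θ − b)))
Exponent: (-0.1 − (-2.09)) = 1.9900
1/(1 + e^{-1.9900}) = 0.8797
P = 0.8797
P(incorrect) = 1 − 0.8797 = 0.1203

0.120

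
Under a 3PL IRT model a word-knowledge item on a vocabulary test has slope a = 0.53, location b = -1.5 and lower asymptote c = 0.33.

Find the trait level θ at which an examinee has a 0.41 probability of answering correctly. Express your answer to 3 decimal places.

P(θ) = c + (1 − c) · 1 / (1 + exp(−a(θ − b)))
Remove guessing floor: (0.41 − 0.33)/(1 − 0.33) = 0.1194
logit = ln(0.1194/0.8806) = -1.9981
θ = b + logit/(a) = -1.5 + (-1.9981)/0.5300 = -5.2700

-5.270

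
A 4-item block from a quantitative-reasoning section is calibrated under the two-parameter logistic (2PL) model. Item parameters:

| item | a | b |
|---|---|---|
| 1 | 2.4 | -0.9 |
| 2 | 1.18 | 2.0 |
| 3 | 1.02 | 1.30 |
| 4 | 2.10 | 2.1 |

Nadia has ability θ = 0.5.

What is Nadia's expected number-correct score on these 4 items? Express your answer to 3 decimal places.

P(θ) = 1 / (1 + exp(−a(θ − b)))
P_1 = 1/(1+e^{-3.3600}) = 0.9664
P_2 = 1/(1+e^{1.7700}) = 0.1455
P_3 = 1/(1+e^{0.8160}) = 0.3066
P_4 = 1/(1+e^{3.3600}) = 0.0336
E[score] = 0.9664 + 0.1455 + 0.3066 + 0.0336 = 1.4522

1.452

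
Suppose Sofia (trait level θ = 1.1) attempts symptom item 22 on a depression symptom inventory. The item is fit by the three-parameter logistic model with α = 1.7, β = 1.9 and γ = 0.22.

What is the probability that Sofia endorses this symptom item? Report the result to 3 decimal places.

P(θ) = γ + (1 − γ) · 1 / (1 + exp(−α(θ − β)))
Exponent: 1.7 × (1.1 − 1.9) = -1.3600
1/(1 + e^{1.3600}) = 0.2042
P = 0.22 + 0.78 × 0.2042 = 0.3793

0.379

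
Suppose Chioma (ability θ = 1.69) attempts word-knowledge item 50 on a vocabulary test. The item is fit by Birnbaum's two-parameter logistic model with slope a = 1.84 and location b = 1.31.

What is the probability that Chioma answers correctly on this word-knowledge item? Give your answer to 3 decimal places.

0.668

P(θ) = 1 / (1 + exp(−a(θ − b)))
Exponent: 1.84 × (1.69 − 1.31) = 0.6992
1/(1 + e^{-0.6992}) = 0.6680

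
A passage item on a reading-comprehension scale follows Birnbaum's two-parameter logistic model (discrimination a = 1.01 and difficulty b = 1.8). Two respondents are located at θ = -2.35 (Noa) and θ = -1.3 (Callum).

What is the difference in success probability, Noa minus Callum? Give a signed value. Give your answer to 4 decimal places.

P(θ) = 1 / (1 + exp(−a(θ − b)))
P(Noa) = 0.0149  [exponent -4.1915]
P(Callum) = 0.0418  [exponent -3.1310]
Difference = 0.0149 − 0.0418 = -0.0269

-0.0269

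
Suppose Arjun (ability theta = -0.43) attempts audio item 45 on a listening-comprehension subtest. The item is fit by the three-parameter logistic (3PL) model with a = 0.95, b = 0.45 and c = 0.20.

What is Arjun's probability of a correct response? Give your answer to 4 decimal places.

P(theta) = c + (1 − c) · 1 / (1 + exp(−a(theta − b)))
Exponent: 0.95 × (-0.43 − 0.45) = -0.8360
1/(1 + e^{0.8360}) = 0.3024
P = 0.20 + 0.80 × 0.3024 = 0.4419

0.4419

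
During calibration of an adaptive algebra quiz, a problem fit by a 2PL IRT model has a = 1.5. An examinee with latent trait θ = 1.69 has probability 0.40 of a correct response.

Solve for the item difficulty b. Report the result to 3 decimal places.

1.960

P(θ) = 1 / (1 + exp(−a(θ − b)))
logit(0.40) = ln(0.40/0.60) = -0.4055
b = θ − logit/(a) = 1.69 − (-0.4055)/1.5000 = 1.9603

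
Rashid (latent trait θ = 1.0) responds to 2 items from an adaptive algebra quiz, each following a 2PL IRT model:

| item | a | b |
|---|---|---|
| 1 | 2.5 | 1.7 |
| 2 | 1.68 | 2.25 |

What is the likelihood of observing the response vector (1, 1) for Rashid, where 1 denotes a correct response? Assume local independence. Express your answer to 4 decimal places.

0.0162

P(θ) = 1 / (1 + exp(−a(θ − b)))
P_1 = 1/(1+e^{1.7500}) = 0.1480
P_2 = 1/(1+e^{2.1000}) = 0.1091
L = P_1 × P_2 = 0.1480 × 0.1091 = 0.01615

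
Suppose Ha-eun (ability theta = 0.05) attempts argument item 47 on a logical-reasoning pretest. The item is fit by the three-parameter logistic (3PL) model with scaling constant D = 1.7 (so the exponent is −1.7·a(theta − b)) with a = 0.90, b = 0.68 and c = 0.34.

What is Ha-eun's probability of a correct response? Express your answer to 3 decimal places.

0.522

P(theta) = c + (1 − c) · 1 / (1 + exp(−D·a(theta − b)))
Exponent: 1.7 × 0.90 × (0.05 − 0.68) = -0.9639
1/(1 + e^{0.9639}) = 0.2761
P = 0.34 + 0.66 × 0.2761 = 0.5222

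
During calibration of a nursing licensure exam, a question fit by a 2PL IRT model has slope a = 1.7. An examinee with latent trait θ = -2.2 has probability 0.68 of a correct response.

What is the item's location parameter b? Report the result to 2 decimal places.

P(θ) = 1 / (1 + exp(−a(θ − b)))
logit(0.68) = ln(0.68/0.32) = 0.7538
b = θ − logit/(a) = -2.2 − 0.7538/1.7000 = -2.6434

-2.64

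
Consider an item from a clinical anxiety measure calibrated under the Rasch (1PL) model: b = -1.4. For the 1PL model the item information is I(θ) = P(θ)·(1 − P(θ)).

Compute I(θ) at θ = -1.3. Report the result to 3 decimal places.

P = 1/(1+e^{-0.1000}) = 0.5250
P(1−P) = 0.5250 × 0.4750 = 0.2494
I = P(1−P) = 0.24938

0.249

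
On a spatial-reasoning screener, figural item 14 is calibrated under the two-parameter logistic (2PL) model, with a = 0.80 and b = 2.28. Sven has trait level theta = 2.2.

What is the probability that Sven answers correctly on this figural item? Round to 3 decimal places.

P(theta) = 1 / (1 + exp(−a(theta − b)))
Exponent: 0.80 × (2.2 − 2.28) = -0.0640
1/(1 + e^{0.0640}) = 0.4840

0.484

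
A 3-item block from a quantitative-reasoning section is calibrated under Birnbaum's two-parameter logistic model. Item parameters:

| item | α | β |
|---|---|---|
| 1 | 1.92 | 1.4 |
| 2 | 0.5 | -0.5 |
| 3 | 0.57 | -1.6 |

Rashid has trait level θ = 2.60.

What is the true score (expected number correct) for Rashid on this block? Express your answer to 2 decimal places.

P(θ) = 1 / (1 + exp(−α(θ − β)))
P_1 = 1/(1+e^{-2.3040}) = 0.9092
P_2 = 1/(1+e^{-1.5500}) = 0.8249
P_3 = 1/(1+e^{-2.3940}) = 0.9164
E[score] = 0.9092 + 0.8249 + 0.9164 = 2.6505

2.65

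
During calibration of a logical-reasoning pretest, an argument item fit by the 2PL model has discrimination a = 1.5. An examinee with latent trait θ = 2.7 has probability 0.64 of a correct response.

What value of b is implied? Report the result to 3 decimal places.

P(θ) = 1 / (1 + exp(−a(θ − b)))
logit(0.64) = ln(0.64/0.36) = 0.5754
b = θ − logit/(a) = 2.7 − 0.5754/1.5000 = 2.3164

2.316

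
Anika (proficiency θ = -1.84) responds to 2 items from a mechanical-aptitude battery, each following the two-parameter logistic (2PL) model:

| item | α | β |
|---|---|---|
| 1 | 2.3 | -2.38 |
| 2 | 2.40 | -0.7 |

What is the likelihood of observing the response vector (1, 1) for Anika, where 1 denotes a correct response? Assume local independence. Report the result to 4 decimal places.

0.0472

P(θ) = 1 / (1 + exp(−α(θ − β)))
P_1 = 1/(1+e^{-1.2420}) = 0.7759
P_2 = 1/(1+e^{2.7360}) = 0.0609
L = P_1 × P_2 = 0.7759 × 0.0609 = 0.04724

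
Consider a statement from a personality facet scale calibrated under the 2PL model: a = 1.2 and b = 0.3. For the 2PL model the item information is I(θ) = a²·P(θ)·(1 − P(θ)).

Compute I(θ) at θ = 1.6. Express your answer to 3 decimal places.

0.207

P = 1/(1+e^{-1.5600}) = 0.8264
P(1−P) = 0.8264 × 0.1736 = 0.1435
I = a² × P(1−P) = 1.2² × 0.1435 = 0.20663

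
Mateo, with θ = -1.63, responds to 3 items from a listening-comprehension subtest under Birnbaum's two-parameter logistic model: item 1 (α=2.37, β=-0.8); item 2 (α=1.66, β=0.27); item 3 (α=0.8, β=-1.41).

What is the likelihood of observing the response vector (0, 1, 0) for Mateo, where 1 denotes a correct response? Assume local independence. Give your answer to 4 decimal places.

0.0195

P(θ) = 1 / (1 + exp(−α(θ − β)))
P_1 = 1/(1+e^{1.9671}) = 0.1227
P_2 = 1/(1+e^{3.1540}) = 0.0409
P_3 = 1/(1+e^{0.1760}) = 0.4561
L = (1−P_1) × P_2 × (1−P_3) = 0.8773 × 0.0409 × 0.5439 = 0.01953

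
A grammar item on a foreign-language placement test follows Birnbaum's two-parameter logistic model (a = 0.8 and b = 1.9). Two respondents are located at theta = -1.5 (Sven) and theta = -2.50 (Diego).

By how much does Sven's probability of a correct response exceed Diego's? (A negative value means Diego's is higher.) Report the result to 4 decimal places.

P(theta) = 1 / (1 + exp(−a(theta − b)))
P(Sven) = 0.0618  [exponent -2.7200]
P(Diego) = 0.0287  [exponent -3.5200]
Difference = 0.0618 − 0.0287 = 0.0331

0.0331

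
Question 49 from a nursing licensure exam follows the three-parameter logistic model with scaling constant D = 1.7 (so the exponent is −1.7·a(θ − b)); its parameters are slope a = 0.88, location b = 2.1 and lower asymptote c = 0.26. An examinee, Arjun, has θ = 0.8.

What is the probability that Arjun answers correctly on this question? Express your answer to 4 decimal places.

P(θ) = c + (1 − c) · 1 / (1 + exp(−D·a(θ − b)))
Exponent: 1.7 × 0.88 × (0.8 − 2.1) = -1.9448
1/(1 + e^{1.9448}) = 0.1251
P = 0.26 + 0.74 × 0.1251 = 0.3526

0.3526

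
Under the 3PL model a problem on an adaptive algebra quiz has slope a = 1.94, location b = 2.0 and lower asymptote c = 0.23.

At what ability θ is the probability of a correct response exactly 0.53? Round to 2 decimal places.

1.77

P(θ) = c + (1 − c) · 1 / (1 + exp(−a(θ − b)))
Remove guessing floor: (0.53 − 0.23)/(1 − 0.23) = 0.3896
logit = ln(0.3896/0.6104) = -0.4490
θ = b + logit/(a) = 2.0 + (-0.4490)/1.9400 = 1.7686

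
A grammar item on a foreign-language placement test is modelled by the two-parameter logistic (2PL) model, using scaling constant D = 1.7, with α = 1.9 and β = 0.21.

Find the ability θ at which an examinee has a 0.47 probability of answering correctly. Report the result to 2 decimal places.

0.17

P(θ) = 1 / (1 + exp(−D·α(θ − β)))
logit = ln(0.4700/0.5300) = -0.1201
θ = β + logit/(1.7·α) = 0.21 + (-0.1201)/3.2300 = 0.1728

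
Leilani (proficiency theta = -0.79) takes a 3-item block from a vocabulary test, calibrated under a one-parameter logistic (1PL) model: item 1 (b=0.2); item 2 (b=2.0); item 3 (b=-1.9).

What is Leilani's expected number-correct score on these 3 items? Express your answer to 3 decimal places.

P(theta) = 1 / (1 + exp(−(theta − b)))
P_1 = 1/(1+e^{0.9900}) = 0.2709
P_2 = 1/(1+e^{2.7900}) = 0.0579
P_3 = 1/(1+e^{-1.1100}) = 0.7521
E[score] = 0.2709 + 0.0579 + 0.7521 = 1.0809

1.081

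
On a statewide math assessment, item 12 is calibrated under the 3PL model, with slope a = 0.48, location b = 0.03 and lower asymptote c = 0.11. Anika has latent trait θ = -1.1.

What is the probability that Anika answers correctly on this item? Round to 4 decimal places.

P(θ) = c + (1 − c) · 1 / (1 + exp(−a(θ − b)))
Exponent: 0.48 × (-1.1 − 0.03) = -0.5424
1/(1 + e^{0.5424}) = 0.3676
P = 0.11 + 0.89 × 0.3676 = 0.4372

0.4372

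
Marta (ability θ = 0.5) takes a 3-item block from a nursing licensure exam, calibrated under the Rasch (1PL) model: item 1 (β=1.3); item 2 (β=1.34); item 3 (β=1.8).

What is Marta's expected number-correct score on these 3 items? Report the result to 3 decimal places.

P(θ) = 1 / (1 + exp(−(θ − β)))
P_1 = 1/(1+e^{0.8000}) = 0.3100
P_2 = 1/(1+e^{0.8400}) = 0.3015
P_3 = 1/(1+e^{1.3000}) = 0.2142
E[score] = 0.3100 + 0.3015 + 0.2142 = 0.8257

0.826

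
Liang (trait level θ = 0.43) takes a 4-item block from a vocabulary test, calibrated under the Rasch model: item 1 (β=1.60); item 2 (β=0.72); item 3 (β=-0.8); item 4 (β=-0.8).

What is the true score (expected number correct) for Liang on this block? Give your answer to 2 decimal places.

2.21

P(θ) = 1 / (1 + exp(−(θ − β)))
P_1 = 1/(1+e^{1.1700}) = 0.2369
P_2 = 1/(1+e^{0.2900}) = 0.4280
P_3 = 1/(1+e^{-1.2300}) = 0.7738
P_4 = 1/(1+e^{-1.2300}) = 0.7738
E[score] = 0.2369 + 0.4280 + 0.7738 + 0.7738 = 2.2125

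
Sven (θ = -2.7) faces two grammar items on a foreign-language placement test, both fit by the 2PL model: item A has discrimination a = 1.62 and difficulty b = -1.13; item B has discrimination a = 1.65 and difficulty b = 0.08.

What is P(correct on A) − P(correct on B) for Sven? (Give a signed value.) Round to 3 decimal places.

0.063

P(θ) = 1 / (1 + exp(−a(θ − b)))
P_A = 0.0729
P_B = 0.0101
P_A − P_B = 0.0628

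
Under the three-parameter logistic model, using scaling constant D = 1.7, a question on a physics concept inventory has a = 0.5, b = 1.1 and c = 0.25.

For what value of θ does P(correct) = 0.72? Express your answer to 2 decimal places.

P(θ) = c + (1 − c) · 1 / (1 + exp(−D·a(θ − b)))
Remove guessing floor: (0.72 − 0.25)/(1 − 0.25) = 0.6267
logit = ln(0.6267/0.3733) = 0.5179
θ = b + logit/(1.7·a) = 1.1 + 0.5179/0.8500 = 1.7093

1.71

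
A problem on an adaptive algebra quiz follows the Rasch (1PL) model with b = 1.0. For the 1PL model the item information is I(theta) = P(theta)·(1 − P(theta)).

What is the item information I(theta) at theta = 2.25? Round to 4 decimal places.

0.1731

P = 1/(1+e^{-1.2500}) = 0.7773
P(1−P) = 0.7773 × 0.2227 = 0.1731
I = P(1−P) = 0.17310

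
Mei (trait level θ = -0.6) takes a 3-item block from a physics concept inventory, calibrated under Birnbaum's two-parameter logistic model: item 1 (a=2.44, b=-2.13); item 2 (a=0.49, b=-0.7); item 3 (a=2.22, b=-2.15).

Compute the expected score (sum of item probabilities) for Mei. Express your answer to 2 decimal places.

2.46

P(θ) = 1 / (1 + exp(−a(θ − b)))
P_1 = 1/(1+e^{-3.7332}) = 0.9766
P_2 = 1/(1+e^{-0.0490}) = 0.5122
P_3 = 1/(1+e^{-3.4410}) = 0.9690
E[score] = 0.9766 + 0.5122 + 0.9690 = 2.4579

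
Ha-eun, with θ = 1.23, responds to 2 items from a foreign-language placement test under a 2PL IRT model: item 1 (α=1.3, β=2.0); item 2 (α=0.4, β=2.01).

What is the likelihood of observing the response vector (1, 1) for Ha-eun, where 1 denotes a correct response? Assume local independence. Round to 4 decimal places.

0.1136

P(θ) = 1 / (1 + exp(−α(θ − β)))
P_1 = 1/(1+e^{1.0010}) = 0.2687
P_2 = 1/(1+e^{0.3120}) = 0.4226
L = P_1 × P_2 = 0.2687 × 0.4226 = 0.11358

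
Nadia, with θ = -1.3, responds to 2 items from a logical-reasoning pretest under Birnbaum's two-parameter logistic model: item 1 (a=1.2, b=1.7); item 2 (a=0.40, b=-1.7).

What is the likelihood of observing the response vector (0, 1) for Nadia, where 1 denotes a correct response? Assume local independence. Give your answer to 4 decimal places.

P(θ) = 1 / (1 + exp(−a(θ − b)))
P_1 = 1/(1+e^{3.6000}) = 0.0266
P_2 = 1/(1+e^{-0.1600}) = 0.5399
L = (1−P_1) × P_2 = 0.9734 × 0.5399 = 0.52555

0.5256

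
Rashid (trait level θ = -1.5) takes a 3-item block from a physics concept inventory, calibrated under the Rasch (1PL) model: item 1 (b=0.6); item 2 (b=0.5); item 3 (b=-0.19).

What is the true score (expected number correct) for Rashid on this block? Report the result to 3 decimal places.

0.441

P(θ) = 1 / (1 + exp(−(θ − b)))
P_1 = 1/(1+e^{2.1000}) = 0.1091
P_2 = 1/(1+e^{2.0000}) = 0.1192
P_3 = 1/(1+e^{1.3100}) = 0.2125
E[score] = 0.1091 + 0.1192 + 0.2125 = 0.4408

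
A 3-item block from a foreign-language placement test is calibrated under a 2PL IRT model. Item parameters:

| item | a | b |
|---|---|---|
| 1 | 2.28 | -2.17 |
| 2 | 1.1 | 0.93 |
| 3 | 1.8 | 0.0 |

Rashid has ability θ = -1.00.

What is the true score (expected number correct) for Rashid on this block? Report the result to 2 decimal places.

P(θ) = 1 / (1 + exp(−a(θ − b)))
P_1 = 1/(1+e^{-2.6676}) = 0.9351
P_2 = 1/(1+e^{2.1230}) = 0.1069
P_3 = 1/(1+e^{1.8000}) = 0.1419
E[score] = 0.9351 + 0.1069 + 0.1419 = 1.1838

1.18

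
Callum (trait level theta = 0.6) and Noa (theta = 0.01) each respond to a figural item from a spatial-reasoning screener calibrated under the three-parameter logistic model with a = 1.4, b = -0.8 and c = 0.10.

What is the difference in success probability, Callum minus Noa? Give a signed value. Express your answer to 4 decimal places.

P(theta) = c + (1 − c) · 1 / (1 + exp(−a(theta − b)))
P(Callum) = 0.8889  [exponent 1.9600]
P(Noa) = 0.7809  [exponent 1.1340]
Difference = 0.8889 − 0.7809 = 0.1080

0.1080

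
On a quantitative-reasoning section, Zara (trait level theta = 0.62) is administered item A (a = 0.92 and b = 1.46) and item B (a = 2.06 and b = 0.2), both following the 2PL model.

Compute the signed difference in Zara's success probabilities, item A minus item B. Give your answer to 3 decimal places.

-0.388

P(theta) = 1 / (1 + exp(−a(theta − b)))
P_A = 0.3159
P_B = 0.7037
P_A − P_B = -0.3879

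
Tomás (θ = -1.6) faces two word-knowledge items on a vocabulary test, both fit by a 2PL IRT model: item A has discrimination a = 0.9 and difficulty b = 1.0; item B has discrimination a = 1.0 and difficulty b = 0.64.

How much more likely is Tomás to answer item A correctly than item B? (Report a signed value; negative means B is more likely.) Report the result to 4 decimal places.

P(θ) = 1 / (1 + exp(−a(θ − b)))
P_A = 0.0879
P_B = 0.0962
P_A − P_B = -0.0084

-0.0084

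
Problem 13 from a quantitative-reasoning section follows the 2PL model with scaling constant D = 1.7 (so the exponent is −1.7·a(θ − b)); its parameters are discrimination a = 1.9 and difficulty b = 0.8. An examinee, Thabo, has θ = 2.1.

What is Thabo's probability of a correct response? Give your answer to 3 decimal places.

0.985

P(θ) = 1 / (1 + exp(−D·a(θ − b)))
Exponent: 1.7 × 1.9 × (2.1 − 0.8) = 4.1990
1/(1 + e^{-4.1990}) = 0.9852
P = 0.9852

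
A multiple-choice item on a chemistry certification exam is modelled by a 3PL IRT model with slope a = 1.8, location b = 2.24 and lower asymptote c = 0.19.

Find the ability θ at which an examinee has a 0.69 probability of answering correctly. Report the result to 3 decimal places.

P(θ) = c + (1 − c) · 1 / (1 + exp(−a(θ − b)))
Remove guessing floor: (0.69 − 0.19)/(1 − 0.19) = 0.6173
logit = ln(0.6173/0.3827) = 0.4780
θ = b + logit/(a) = 2.24 + 0.4780/1.8000 = 2.5056

2.506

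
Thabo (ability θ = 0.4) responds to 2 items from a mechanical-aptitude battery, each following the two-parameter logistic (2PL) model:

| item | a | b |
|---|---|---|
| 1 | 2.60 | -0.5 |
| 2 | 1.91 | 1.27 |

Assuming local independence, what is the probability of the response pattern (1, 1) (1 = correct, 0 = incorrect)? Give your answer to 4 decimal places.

0.1455

P(θ) = 1 / (1 + exp(−a(θ − b)))
P_1 = 1/(1+e^{-2.3400}) = 0.9121
P_2 = 1/(1+e^{1.6617}) = 0.1595
L = P_1 × P_2 = 0.9121 × 0.1595 = 0.14552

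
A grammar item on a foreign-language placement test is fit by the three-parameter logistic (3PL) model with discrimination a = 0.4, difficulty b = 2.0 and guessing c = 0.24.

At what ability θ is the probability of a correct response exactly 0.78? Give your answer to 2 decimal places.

4.24

P(θ) = c + (1 − c) · 1 / (1 + exp(−a(θ − b)))
Remove guessing floor: (0.78 − 0.24)/(1 − 0.24) = 0.7105
logit = ln(0.7105/0.2895) = 0.8979
θ = b + logit/(a) = 2.0 + 0.8979/0.4000 = 4.2449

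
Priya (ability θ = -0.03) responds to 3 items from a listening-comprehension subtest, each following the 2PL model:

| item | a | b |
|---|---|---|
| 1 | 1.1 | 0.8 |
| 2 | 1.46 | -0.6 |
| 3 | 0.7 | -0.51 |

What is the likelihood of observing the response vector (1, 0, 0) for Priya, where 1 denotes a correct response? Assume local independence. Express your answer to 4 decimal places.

P(θ) = 1 / (1 + exp(−a(θ − b)))
P_1 = 1/(1+e^{0.9130}) = 0.2864
P_2 = 1/(1+e^{-0.8322}) = 0.6968
P_3 = 1/(1+e^{-0.3360}) = 0.5832
L = P_1 × (1−P_2) × (1−P_3) = 0.2864 × 0.3032 × 0.4168 = 0.03619

0.0362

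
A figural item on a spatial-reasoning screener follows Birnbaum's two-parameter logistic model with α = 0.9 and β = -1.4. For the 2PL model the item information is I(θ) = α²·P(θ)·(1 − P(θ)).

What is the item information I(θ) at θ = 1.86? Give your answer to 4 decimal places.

0.0388

P = 1/(1+e^{-2.9340}) = 0.9495
P(1−P) = 0.9495 × 0.0505 = 0.0479
I = α² × P(1−P) = 0.9² × 0.0479 = 0.03884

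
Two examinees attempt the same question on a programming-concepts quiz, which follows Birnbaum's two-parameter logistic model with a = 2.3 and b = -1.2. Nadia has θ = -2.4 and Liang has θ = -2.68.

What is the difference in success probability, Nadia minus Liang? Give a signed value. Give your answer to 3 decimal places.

P(θ) = 1 / (1 + exp(−a(θ − b)))
P(Nadia) = 0.0595  [exponent -2.7600]
P(Liang) = 0.0322  [exponent -3.4040]
Difference = 0.0595 − 0.0322 = 0.0274

0.027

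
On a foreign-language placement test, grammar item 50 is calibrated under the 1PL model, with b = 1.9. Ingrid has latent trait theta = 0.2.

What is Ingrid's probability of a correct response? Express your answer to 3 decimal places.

P(theta) = 1 / (1 + exp(−(theta − b)))
Exponent: (0.2 − 1.9) = -1.7000
1/(1 + e^{1.7000}) = 0.1545
P = 0.1545

0.154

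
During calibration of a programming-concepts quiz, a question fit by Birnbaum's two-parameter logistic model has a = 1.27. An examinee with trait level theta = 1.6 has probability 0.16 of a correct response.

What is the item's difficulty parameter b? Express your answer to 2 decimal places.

P(theta) = 1 / (1 + exp(−a(theta − b)))
logit(0.16) = ln(0.16/0.84) = -1.6582
b = theta − logit/(a) = 1.6 − (-1.6582)/1.2700 = 2.9057

2.91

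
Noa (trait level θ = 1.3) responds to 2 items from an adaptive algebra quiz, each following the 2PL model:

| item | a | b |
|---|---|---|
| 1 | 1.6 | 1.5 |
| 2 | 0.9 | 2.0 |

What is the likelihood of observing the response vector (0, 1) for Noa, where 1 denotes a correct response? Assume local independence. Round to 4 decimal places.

0.2013

P(θ) = 1 / (1 + exp(−a(θ − b)))
P_1 = 1/(1+e^{0.3200}) = 0.4207
P_2 = 1/(1+e^{0.6300}) = 0.3475
L = (1−P_1) × P_2 = 0.5793 × 0.3475 = 0.20132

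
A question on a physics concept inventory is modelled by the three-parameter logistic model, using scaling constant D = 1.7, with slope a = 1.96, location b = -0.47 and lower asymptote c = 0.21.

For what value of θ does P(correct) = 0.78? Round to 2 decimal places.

-0.18

P(θ) = c + (1 − c) · 1 / (1 + exp(−D·a(θ − b)))
Remove guessing floor: (0.78 − 0.21)/(1 − 0.21) = 0.7215
logit = ln(0.7215/0.2785) = 0.9520
θ = b + logit/(1.7·a) = -0.47 + 0.9520/3.3320 = -0.1843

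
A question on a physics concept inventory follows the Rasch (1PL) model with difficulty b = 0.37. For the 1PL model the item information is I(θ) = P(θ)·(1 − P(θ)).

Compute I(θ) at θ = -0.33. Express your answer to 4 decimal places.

P = 1/(1+e^{0.7000}) = 0.3318
P(1−P) = 0.3318 × 0.6682 = 0.2217
I = P(1−P) = 0.22171

0.2217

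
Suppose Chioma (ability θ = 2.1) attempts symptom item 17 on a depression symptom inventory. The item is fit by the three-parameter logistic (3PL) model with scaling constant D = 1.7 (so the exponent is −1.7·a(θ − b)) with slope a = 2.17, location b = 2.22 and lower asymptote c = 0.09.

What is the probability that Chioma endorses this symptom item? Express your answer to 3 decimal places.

0.446

P(θ) = c + (1 − c) · 1 / (1 + exp(−D·a(θ − b)))
Exponent: 1.7 × 2.17 × (2.1 − 2.22) = -0.4427
1/(1 + e^{0.4427}) = 0.3911
P = 0.09 + 0.91 × 0.3911 = 0.4459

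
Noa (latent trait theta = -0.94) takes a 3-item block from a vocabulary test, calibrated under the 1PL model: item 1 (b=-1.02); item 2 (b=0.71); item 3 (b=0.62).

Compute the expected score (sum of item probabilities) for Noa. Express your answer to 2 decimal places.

P(theta) = 1 / (1 + exp(−(theta − b)))
P_1 = 1/(1+e^{-0.0800}) = 0.5200
P_2 = 1/(1+e^{1.6500}) = 0.1611
P_3 = 1/(1+e^{1.5600}) = 0.1736
E[score] = 0.5200 + 0.1611 + 0.1736 = 0.8547

0.85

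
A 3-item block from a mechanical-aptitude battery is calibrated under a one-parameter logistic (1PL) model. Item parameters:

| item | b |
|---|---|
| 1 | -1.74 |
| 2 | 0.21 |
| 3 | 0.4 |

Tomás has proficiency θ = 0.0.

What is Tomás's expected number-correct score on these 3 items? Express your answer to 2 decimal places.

P(θ) = 1 / (1 + exp(−(θ − b)))
P_1 = 1/(1+e^{-1.7400}) = 0.8507
P_2 = 1/(1+e^{0.2100}) = 0.4477
P_3 = 1/(1+e^{0.4000}) = 0.4013
E[score] = 0.8507 + 0.4477 + 0.4013 = 1.6997

1.70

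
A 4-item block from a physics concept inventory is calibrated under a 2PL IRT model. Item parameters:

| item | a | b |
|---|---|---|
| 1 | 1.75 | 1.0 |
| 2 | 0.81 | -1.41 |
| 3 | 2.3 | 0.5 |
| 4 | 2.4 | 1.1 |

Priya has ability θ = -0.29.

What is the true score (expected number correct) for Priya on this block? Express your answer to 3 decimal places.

0.981

P(θ) = 1 / (1 + exp(−a(θ − b)))
P_1 = 1/(1+e^{2.2575}) = 0.0947
P_2 = 1/(1+e^{-0.9072}) = 0.7124
P_3 = 1/(1+e^{1.8170}) = 0.1398
P_4 = 1/(1+e^{3.3360}) = 0.0344
E[score] = 0.0947 + 0.7124 + 0.1398 + 0.0344 = 0.9813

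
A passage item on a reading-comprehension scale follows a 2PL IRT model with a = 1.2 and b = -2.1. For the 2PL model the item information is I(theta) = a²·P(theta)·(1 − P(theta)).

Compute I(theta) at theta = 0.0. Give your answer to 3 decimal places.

0.099

P = 1/(1+e^{-2.5200}) = 0.9255
P(1−P) = 0.9255 × 0.0745 = 0.0689
I = a² × P(1−P) = 1.2² × 0.0689 = 0.09925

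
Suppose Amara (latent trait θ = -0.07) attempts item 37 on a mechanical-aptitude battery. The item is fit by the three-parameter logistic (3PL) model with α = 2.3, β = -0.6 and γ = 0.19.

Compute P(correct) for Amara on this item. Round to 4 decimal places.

P(θ) = γ + (1 − γ) · 1 / (1 + exp(−α(θ − β)))
Exponent: 2.3 × (-0.07 − (-0.6)) = 1.2190
1/(1 + e^{-1.2190}) = 0.7719
P = 0.19 + 0.81 × 0.7719 = 0.8152

0.8152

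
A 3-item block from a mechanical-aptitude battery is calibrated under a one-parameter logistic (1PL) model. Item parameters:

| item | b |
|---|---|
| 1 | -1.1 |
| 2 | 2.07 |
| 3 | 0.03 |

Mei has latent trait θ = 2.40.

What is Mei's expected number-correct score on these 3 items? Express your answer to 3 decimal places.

P(θ) = 1 / (1 + exp(−(θ − b)))
P_1 = 1/(1+e^{-3.5000}) = 0.9707
P_2 = 1/(1+e^{-0.3300}) = 0.5818
P_3 = 1/(1+e^{-2.3700}) = 0.9145
E[score] = 0.9707 + 0.5818 + 0.9145 = 2.4670

2.467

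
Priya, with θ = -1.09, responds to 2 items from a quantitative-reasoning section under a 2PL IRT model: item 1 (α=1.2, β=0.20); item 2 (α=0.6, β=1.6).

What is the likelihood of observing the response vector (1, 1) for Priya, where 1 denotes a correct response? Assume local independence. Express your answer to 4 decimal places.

P(θ) = 1 / (1 + exp(−α(θ − β)))
P_1 = 1/(1+e^{1.5480}) = 0.1754
P_2 = 1/(1+e^{1.6140}) = 0.1660
L = P_1 × P_2 = 0.1754 × 0.1660 = 0.02912

0.0291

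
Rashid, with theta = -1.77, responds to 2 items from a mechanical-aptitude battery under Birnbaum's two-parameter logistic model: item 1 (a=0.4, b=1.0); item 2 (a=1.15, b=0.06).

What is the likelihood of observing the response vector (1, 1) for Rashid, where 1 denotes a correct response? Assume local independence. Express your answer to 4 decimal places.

P(theta) = 1 / (1 + exp(−a(theta − b)))
P_1 = 1/(1+e^{1.1080}) = 0.2482
P_2 = 1/(1+e^{2.1045}) = 0.1087
L = P_1 × P_2 = 0.2482 × 0.1087 = 0.02697

0.0270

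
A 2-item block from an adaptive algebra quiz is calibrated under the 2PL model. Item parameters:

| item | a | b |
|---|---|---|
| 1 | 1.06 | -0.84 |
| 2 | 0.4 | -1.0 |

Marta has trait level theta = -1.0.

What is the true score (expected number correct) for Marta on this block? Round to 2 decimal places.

0.96

P(theta) = 1 / (1 + exp(−a(theta − b)))
P_1 = 1/(1+e^{0.1696}) = 0.4577
P_2 = 1/(1+e^{0.0000}) = 0.5000
E[score] = 0.4577 + 0.5000 = 0.9577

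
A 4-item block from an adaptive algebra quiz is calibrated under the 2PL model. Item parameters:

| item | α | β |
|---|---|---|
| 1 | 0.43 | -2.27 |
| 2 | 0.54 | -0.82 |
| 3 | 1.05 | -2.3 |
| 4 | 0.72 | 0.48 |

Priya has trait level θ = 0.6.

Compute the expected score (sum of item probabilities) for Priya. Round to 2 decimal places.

P(θ) = 1 / (1 + exp(−α(θ − β)))
P_1 = 1/(1+e^{-1.2341}) = 0.7745
P_2 = 1/(1+e^{-0.7668}) = 0.6828
P_3 = 1/(1+e^{-3.0450}) = 0.9546
P_4 = 1/(1+e^{-0.0864}) = 0.5216
E[score] = 0.7745 + 0.6828 + 0.9546 + 0.5216 = 2.9335

2.93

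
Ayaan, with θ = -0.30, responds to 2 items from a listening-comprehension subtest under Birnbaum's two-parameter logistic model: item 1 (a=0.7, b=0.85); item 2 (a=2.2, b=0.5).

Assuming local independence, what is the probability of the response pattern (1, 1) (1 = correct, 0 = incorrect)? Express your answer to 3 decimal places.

0.045

P(θ) = 1 / (1 + exp(−a(θ − b)))
P_1 = 1/(1+e^{0.8050}) = 0.3090
P_2 = 1/(1+e^{1.7600}) = 0.1468
L = P_1 × P_2 = 0.3090 × 0.1468 = 0.04535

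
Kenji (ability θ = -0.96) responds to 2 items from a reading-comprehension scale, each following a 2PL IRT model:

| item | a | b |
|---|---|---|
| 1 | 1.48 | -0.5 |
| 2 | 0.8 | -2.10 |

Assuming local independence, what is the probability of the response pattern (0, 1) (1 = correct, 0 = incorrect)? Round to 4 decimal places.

P(θ) = 1 / (1 + exp(−a(θ − b)))
P_1 = 1/(1+e^{0.6808}) = 0.3361
P_2 = 1/(1+e^{-0.9120}) = 0.7134
L = (1−P_1) × P_2 = 0.6639 × 0.7134 = 0.47364

0.4736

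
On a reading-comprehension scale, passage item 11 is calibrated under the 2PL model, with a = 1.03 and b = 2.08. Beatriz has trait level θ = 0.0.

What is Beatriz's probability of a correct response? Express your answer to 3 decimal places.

0.105

P(θ) = 1 / (1 + exp(−a(θ − b)))
Exponent: 1.03 × (0.0 − 2.08) = -2.1424
1/(1 + e^{2.1424}) = 0.1050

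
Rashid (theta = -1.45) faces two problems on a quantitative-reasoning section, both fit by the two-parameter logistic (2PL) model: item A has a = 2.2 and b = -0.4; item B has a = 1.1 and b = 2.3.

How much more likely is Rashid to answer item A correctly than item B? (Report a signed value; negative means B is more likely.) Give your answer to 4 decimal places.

P(theta) = 1 / (1 + exp(−a(theta − b)))
P_A = 0.0903
P_B = 0.0159
P_A − P_B = 0.0744

0.0744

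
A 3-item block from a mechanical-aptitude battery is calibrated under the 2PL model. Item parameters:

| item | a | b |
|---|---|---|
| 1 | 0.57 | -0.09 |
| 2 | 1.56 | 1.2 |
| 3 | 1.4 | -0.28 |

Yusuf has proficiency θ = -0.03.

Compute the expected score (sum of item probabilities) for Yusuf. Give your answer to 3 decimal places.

1.223

P(θ) = 1 / (1 + exp(−a(θ − b)))
P_1 = 1/(1+e^{-0.0342}) = 0.5085
P_2 = 1/(1+e^{1.9188}) = 0.1280
P_3 = 1/(1+e^{-0.3500}) = 0.5866
E[score] = 0.5085 + 0.1280 + 0.5866 = 1.2232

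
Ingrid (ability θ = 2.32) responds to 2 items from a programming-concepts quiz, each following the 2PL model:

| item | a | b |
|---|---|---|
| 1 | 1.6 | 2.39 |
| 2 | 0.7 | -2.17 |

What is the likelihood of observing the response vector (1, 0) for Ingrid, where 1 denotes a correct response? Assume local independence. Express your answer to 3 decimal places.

P(θ) = 1 / (1 + exp(−a(θ − b)))
P_1 = 1/(1+e^{0.1120}) = 0.4720
P_2 = 1/(1+e^{-3.1430}) = 0.9586
L = P_1 × (1−P_2) = 0.4720 × 0.0414 = 0.01953

0.020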